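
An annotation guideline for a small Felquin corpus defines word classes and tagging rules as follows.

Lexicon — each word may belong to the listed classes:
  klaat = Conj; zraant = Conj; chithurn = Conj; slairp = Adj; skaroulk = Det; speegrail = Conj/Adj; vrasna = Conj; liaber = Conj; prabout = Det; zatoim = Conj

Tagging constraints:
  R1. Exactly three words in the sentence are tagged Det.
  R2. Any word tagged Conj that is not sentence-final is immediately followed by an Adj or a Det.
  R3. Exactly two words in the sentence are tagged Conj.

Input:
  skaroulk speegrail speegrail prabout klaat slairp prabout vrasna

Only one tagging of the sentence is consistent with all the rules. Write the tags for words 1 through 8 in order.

Candidates per position — 1:skaroulk {Det}; 2:speegrail {Conj,Adj}; 3:speegrail {Conj,Adj}; 4:prabout {Det}; 5:klaat {Conj}; 6:slairp {Adj}; 7:prabout {Det}; 8:vrasna {Conj}.
Word 2 cannot be Conj — rule 3 would then fail for every completion. It is Adj.
Word 3 cannot be Conj — rule 3 would then fail for every completion. It is Adj.
The unique satisfying tagging is: Det Adj Adj Det Conj Adj Det Conj.
Check: rule 1 satisfied; rule 2 satisfied; rule 3 satisfied.

Det Adj Adj Det Conj Adj Det Conj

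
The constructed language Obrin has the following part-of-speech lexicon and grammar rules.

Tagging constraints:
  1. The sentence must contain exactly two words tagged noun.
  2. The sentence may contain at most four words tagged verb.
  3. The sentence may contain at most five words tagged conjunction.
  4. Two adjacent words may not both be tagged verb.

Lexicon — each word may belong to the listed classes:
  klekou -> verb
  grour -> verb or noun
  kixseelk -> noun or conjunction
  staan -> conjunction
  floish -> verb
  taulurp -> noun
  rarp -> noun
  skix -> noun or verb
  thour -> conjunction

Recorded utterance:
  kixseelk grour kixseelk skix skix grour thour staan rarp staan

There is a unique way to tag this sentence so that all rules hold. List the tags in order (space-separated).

conjunction verb conjunction verb noun verb conjunction conjunction noun conjunction

Candidates per position — 1:kixseelk {noun,conjunction}; 2:grour {verb,noun}; 3:kixseelk {noun,conjunction}; 4:skix {noun,verb}; 5:skix {noun,verb}; 6:grour {verb,noun}; 7:thour {conjunction}; 8:staan {conjunction}; 9:rarp {noun}; 10:staan {conjunction}.
The remaining ambiguous positions (1, 2, 3, 4, 5, 6) are resolved jointly — only one combination satisfies every rule.
So the tagging must be: conjunction verb conjunction verb noun verb conjunction conjunction noun conjunction.
Checking: rule 1 ✓; rule 2 ✓; rule 3 ✓; rule 4 ✓.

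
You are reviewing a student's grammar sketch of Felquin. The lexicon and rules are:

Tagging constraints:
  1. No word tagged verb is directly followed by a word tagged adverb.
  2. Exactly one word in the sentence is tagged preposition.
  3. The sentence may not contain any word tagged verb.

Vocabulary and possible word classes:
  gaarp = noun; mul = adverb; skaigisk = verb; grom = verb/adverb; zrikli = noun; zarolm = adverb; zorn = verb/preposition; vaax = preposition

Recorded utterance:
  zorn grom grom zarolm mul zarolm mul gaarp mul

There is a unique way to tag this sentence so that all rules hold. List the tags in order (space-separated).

preposition adverb adverb adverb adverb adverb adverb noun adverb

Candidates per position — 1:zorn {verb,preposition}; 2:grom {verb,adverb}; 3:grom {verb,adverb}; 4:zarolm {adverb}; 5:mul {adverb}; 6:zarolm {adverb}; 7:mul {adverb}; 8:gaarp {noun}; 9:mul {adverb}.
Word 1 cannot be verb — rule 1 would then fail for every completion. It is preposition.
Word 2 cannot be verb — rule 1 would then fail for every completion. It is adverb.
Word 3 cannot be verb — rule 1 would then fail for every completion. It is adverb.
The only consistent sequence is: preposition adverb adverb adverb adverb adverb adverb noun adverb.
Checking: rule 1 satisfied; rule 2 satisfied; rule 3 satisfied.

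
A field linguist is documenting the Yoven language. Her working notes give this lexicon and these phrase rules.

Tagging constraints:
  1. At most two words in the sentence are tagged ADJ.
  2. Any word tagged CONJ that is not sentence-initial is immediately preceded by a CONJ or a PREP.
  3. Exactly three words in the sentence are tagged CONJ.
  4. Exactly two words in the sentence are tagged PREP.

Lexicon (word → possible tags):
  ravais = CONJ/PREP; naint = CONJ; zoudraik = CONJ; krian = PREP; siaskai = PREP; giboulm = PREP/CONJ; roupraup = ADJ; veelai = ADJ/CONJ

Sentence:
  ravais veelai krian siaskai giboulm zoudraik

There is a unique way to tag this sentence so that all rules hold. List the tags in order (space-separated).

Candidates per position — 1:ravais {CONJ,PREP}; 2:veelai {ADJ,CONJ}; 3:krian {PREP}; 4:siaskai {PREP}; 5:giboulm {PREP,CONJ}; 6:zoudraik {CONJ}.
Position 1: PREP is ruled out by rule 4; that leaves CONJ.
Position 5: PREP is ruled out by rule 4; that leaves CONJ.
Position 2: CONJ is ruled out by rule 3; that leaves ADJ.
The unique satisfying tagging is: CONJ ADJ PREP PREP CONJ CONJ.
Checking: rule 1 ✓; rule 2 ✓; rule 3 ✓; rule 4 ✓.

CONJ ADJ PREP PREP CONJ CONJ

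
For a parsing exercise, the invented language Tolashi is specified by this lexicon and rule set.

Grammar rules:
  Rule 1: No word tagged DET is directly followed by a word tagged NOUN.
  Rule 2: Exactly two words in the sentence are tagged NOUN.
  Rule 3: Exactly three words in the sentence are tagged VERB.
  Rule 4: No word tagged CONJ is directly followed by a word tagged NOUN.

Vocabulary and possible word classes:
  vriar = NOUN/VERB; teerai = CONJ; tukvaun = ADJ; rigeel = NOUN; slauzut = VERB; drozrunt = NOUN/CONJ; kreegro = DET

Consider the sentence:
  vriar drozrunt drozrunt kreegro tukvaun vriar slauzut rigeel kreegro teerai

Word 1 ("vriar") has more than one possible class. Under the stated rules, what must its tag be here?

VERB

Candidates per position — 1:vriar {NOUN,VERB}; 2:drozrunt {NOUN,CONJ}; 3:drozrunt {NOUN,CONJ}; 4:kreegro {DET}; 5:tukvaun {ADJ}; 6:vriar {NOUN,VERB}; 7:slauzut {VERB}; 8:rigeel {NOUN}; 9:kreegro {DET}; 10:teerai {CONJ}.
If word 1 were NOUN, no tagging could satisfy rule 3; so word 1 is VERB.
If word 6 were NOUN, no tagging could satisfy rule 3; so word 6 is VERB.
The remaining ambiguous positions (2, 3) are resolved jointly — only one combination satisfies every rule.
That leaves exactly one tagging: VERB NOUN CONJ DET ADJ VERB VERB NOUN DET CONJ.
Rule-by-rule: rule 1 ✓; rule 2 ✓; rule 3 ✓; rule 4 ✓.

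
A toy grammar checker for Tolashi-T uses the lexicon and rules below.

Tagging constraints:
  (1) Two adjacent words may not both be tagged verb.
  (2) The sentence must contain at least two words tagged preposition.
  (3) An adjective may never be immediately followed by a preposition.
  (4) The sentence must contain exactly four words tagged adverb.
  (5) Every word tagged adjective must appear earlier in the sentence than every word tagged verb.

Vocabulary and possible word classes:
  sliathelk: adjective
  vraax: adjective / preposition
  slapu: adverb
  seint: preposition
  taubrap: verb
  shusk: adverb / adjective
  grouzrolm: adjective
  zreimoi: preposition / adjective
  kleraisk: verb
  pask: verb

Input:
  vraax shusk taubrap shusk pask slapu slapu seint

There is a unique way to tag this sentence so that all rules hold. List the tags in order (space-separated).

preposition adverb verb adverb verb adverb adverb preposition

Candidates per position — 1:vraax {adjective,preposition}; 2:shusk {adverb,adjective}; 3:taubrap {verb}; 4:shusk {adverb,adjective}; 5:pask {verb}; 6:slapu {adverb}; 7:slapu {adverb}; 8:seint {preposition}.
If word 1 were adjective, no tagging could satisfy rule 2; so word 1 is preposition.
If word 2 were adjective, no tagging could satisfy rule 4; so word 2 is adverb.
If word 4 were adjective, no tagging could satisfy rule 4; so word 4 is adverb.
The only consistent sequence is: preposition adverb verb adverb verb adverb adverb preposition.
Rule-by-rule: rule 1 ✓; rule 2 ✓; rule 3 ✓; rule 4 ✓; rule 5 ✓.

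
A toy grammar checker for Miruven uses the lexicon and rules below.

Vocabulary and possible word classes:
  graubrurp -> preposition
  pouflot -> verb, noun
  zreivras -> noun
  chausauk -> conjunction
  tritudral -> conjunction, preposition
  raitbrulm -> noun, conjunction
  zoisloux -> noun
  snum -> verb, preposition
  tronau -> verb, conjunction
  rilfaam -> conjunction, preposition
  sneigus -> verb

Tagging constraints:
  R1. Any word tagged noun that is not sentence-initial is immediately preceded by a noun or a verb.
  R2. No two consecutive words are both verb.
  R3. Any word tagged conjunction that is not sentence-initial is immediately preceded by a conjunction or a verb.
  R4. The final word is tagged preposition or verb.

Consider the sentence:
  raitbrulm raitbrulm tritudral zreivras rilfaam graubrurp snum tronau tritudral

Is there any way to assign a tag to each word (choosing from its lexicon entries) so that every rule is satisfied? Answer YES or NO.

NO

Candidates per position — 1:raitbrulm {noun,conjunction}; 2:raitbrulm {noun,conjunction}; 3:tritudral {conjunction,preposition}; 4:zreivras {noun}; 5:rilfaam {conjunction,preposition}; 6:graubrurp {preposition}; 7:snum {verb,preposition}; 8:tronau {verb,conjunction}; 9:tritudral {conjunction,preposition}.
Rule 1 cannot be satisfied by any choice of tags from the lexicon.
So there is no consistent tagging.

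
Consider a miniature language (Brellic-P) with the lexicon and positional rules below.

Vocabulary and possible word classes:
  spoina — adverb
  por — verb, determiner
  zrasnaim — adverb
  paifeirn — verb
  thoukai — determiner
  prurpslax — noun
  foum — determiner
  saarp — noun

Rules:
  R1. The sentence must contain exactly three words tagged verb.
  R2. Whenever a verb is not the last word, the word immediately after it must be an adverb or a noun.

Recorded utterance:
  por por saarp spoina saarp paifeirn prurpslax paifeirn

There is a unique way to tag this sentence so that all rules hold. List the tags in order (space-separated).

Candidates per position — 1:por {verb,determiner}; 2:por {verb,determiner}; 3:saarp {noun}; 4:spoina {adverb}; 5:saarp {noun}; 6:paifeirn {verb}; 7:prurpslax {noun}; 8:paifeirn {verb}.
Position 1: verb is ruled out by rule 2; that leaves determiner.
Position 2: determiner is ruled out by rule 1; that leaves verb.
That leaves exactly one tagging: determiner verb noun adverb noun verb noun verb.
Checking: rule 1 ✓; rule 2 ✓.

determiner verb noun adverb noun verb noun verb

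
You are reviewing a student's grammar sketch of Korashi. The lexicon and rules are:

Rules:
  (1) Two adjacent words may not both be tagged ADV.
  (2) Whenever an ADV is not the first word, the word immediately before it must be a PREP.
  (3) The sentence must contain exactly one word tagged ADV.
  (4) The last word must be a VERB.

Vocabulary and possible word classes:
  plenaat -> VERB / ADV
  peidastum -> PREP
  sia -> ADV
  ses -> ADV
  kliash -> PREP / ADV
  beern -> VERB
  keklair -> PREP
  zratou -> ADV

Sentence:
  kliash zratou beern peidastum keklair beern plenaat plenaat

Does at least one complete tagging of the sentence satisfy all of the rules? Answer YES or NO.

Candidates per position — 1:kliash {PREP,ADV}; 2:zratou {ADV}; 3:beern {VERB}; 4:peidastum {PREP}; 5:keklair {PREP}; 6:beern {VERB}; 7:plenaat {VERB,ADV}; 8:plenaat {VERB,ADV}.
One satisfying assignment: PREP ADV VERB PREP PREP VERB VERB VERB.
Checking: rule 1 ✓; rule 2 ✓; rule 3 ✓; rule 4 ✓.

YES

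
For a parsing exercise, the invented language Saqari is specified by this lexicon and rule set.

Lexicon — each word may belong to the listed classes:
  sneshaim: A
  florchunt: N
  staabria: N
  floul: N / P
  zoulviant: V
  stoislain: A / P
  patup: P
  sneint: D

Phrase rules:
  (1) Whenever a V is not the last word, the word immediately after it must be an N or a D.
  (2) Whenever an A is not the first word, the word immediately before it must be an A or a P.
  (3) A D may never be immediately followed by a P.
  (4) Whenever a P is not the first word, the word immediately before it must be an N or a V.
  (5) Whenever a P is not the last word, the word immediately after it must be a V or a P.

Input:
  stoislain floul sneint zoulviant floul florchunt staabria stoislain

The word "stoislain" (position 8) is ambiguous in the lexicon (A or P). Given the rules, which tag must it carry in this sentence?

Candidates per position — 1:stoislain {A,P}; 2:floul {N,P}; 3:sneint {D}; 4:zoulviant {V}; 5:floul {N,P}; 6:florchunt {N}; 7:staabria {N}; 8:stoislain {A,P}.
If word 1 were P, no tagging could satisfy rule 5; so word 1 is A.
If word 2 were P, no tagging could satisfy rule 4; so word 2 is N.
If word 5 were P, no tagging could satisfy rule 1; so word 5 is N.
If word 8 were A, no tagging could satisfy rule 2; so word 8 is P.
The unique satisfying tagging is: A N D V N N N P.
Checking: rule 1 satisfied; rule 2 satisfied; rule 3 satisfied; rule 4 satisfied; rule 5 satisfied.

P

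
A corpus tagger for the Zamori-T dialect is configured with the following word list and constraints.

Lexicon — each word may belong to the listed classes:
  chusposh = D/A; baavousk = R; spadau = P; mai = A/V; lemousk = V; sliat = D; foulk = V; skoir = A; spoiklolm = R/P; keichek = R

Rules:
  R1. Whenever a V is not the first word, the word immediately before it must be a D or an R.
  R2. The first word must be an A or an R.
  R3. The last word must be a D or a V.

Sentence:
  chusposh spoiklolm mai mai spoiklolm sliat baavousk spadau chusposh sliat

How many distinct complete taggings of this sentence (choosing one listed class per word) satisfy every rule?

Candidates per position — 1:chusposh {D,A}; 2:spoiklolm {R,P}; 3:mai {A,V}; 4:mai {A,V}; 5:spoiklolm {R,P}; 6:sliat {D}; 7:baavousk {R}; 8:spadau {P}; 9:chusposh {D,A}; 10:sliat {D}.
There are 64 candidate sequences in total.
Checking each against the rules leaves 12 sequences.
Count = 12.

12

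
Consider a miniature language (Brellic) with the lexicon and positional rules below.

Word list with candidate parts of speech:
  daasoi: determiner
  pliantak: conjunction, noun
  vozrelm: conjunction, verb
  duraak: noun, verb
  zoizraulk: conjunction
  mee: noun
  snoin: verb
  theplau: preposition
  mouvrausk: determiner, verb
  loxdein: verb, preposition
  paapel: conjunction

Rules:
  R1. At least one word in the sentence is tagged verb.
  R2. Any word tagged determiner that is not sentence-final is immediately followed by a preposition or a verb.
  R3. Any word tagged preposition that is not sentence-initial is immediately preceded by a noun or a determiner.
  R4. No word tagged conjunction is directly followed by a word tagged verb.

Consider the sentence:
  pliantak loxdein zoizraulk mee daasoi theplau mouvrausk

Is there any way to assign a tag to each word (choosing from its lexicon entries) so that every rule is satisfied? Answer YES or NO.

YES

Candidates per position — 1:pliantak {conjunction,noun}; 2:loxdein {verb,preposition}; 3:zoizraulk {conjunction}; 4:mee {noun}; 5:daasoi {determiner}; 6:theplau {preposition}; 7:mouvrausk {determiner,verb}.
One satisfying assignment: noun verb conjunction noun determiner preposition verb.
Checking: rule 1 ok; rule 2 ok; rule 3 ok; rule 4 ok.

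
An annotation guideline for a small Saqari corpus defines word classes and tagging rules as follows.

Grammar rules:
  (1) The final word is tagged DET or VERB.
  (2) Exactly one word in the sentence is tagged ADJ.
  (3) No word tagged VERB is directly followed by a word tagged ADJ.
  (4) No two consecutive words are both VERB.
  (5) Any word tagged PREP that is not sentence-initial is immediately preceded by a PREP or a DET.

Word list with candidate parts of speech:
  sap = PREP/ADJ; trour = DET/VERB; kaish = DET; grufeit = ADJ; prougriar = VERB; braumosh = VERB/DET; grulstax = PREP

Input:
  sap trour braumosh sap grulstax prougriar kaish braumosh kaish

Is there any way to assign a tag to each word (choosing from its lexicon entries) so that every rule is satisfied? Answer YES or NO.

Candidates per position — 1:sap {PREP,ADJ}; 2:trour {DET,VERB}; 3:braumosh {VERB,DET}; 4:sap {PREP,ADJ}; 5:grulstax {PREP}; 6:prougriar {VERB}; 7:kaish {DET}; 8:braumosh {VERB,DET}; 9:kaish {DET}.
One satisfying assignment: ADJ DET DET PREP PREP VERB DET DET DET.
Rule-by-rule: rule 1 ✓; rule 2 ✓; rule 3 ✓; rule 4 ✓; rule 5 ✓.

YES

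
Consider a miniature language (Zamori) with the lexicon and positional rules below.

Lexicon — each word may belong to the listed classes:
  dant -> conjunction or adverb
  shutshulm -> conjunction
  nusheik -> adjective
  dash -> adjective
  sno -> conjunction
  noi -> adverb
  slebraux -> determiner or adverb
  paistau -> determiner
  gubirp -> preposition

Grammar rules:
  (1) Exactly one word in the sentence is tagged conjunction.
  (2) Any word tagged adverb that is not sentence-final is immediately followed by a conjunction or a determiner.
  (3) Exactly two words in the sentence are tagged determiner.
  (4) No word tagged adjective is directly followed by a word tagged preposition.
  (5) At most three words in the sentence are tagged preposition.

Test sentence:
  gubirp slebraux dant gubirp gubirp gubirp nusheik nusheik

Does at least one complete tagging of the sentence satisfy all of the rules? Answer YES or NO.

NO

Candidates per position — 1:gubirp {preposition}; 2:slebraux {determiner,adverb}; 3:dant {conjunction,adverb}; 4:gubirp {preposition}; 5:gubirp {preposition}; 6:gubirp {preposition}; 7:nusheik {adjective}; 8:nusheik {adjective}.
Rule 3 cannot be satisfied by any choice of tags from the lexicon.
So there is no consistent tagging.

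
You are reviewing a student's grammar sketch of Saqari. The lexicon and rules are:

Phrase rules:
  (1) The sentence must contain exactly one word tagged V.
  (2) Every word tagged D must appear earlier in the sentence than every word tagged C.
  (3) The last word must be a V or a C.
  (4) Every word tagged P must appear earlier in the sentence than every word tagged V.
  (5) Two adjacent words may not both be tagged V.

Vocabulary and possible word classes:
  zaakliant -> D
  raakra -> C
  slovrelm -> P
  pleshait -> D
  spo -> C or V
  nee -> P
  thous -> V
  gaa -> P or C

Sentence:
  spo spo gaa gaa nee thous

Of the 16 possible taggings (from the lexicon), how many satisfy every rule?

4

Candidates per position — 1:spo {C,V}; 2:spo {C,V}; 3:gaa {P,C}; 4:gaa {P,C}; 5:nee {P}; 6:thous {V}.
There are 16 candidate sequences in total.
The sequences that satisfy every rule: C C P P P V; C C P C P V; C C C P P V; C C C C P V.
Count = 4.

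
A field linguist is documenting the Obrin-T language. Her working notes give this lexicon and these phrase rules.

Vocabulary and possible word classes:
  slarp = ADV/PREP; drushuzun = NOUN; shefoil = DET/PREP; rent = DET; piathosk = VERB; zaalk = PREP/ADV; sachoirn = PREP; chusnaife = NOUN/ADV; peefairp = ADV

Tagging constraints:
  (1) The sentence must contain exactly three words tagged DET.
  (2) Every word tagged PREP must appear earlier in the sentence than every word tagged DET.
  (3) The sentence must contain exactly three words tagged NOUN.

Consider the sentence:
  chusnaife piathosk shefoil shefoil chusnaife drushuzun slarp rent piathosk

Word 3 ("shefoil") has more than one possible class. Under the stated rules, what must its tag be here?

DET

Candidates per position — 1:chusnaife {NOUN,ADV}; 2:piathosk {VERB}; 3:shefoil {DET,PREP}; 4:shefoil {DET,PREP}; 5:chusnaife {NOUN,ADV}; 6:drushuzun {NOUN}; 7:slarp {ADV,PREP}; 8:rent {DET}; 9:piathosk {VERB}.
Position 1: ADV is ruled out by rule 3; that leaves NOUN.
Position 3: PREP is ruled out by rule 1; that leaves DET.
Position 4: PREP is ruled out by rule 1; that leaves DET.
Position 5: ADV is ruled out by rule 3; that leaves NOUN.
Position 7: PREP is ruled out by rule 2; that leaves ADV.
That leaves exactly one tagging: NOUN VERB DET DET NOUN NOUN ADV DET VERB.
Verifying each rule — rule 1 ✓; rule 2 ✓; rule 3 ✓.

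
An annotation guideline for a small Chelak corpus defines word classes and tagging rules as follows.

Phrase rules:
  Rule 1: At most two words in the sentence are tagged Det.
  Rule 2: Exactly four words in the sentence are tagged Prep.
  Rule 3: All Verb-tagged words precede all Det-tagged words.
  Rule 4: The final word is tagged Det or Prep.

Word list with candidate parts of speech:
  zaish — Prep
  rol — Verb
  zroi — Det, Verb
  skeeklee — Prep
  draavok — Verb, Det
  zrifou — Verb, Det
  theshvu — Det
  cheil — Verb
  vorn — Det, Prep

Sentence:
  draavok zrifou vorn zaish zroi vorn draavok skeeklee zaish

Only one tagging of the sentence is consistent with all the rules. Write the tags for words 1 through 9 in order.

Candidates per position — 1:draavok {Verb,Det}; 2:zrifou {Verb,Det}; 3:vorn {Det,Prep}; 4:zaish {Prep}; 5:zroi {Det,Verb}; 6:vorn {Det,Prep}; 7:draavok {Verb,Det}; 8:skeeklee {Prep}; 9:zaish {Prep}.
The remaining ambiguous positions (1, 2, 3, 5, 6, 7) are resolved jointly — only one combination satisfies every rule.
The only consistent sequence is: Verb Verb Prep Prep Verb Det Det Prep Prep.
Verifying each rule — rule 1 satisfied; rule 2 satisfied; rule 3 satisfied; rule 4 satisfied.

Verb Verb Prep Prep Verb Det Det Prep Prep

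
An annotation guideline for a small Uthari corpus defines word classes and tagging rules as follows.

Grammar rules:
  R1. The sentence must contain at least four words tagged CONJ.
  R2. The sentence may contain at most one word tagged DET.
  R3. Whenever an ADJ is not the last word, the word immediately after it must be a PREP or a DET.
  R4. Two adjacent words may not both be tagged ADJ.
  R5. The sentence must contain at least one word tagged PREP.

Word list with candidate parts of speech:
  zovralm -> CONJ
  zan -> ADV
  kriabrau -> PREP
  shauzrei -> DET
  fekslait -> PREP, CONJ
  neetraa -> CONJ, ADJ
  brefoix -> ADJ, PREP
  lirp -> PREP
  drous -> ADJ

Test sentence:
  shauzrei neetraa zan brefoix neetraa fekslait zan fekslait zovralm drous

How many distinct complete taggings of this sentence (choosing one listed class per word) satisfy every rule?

Candidates per position — 1:shauzrei {DET}; 2:neetraa {CONJ,ADJ}; 3:zan {ADV}; 4:brefoix {ADJ,PREP}; 5:neetraa {CONJ,ADJ}; 6:fekslait {PREP,CONJ}; 7:zan {ADV}; 8:fekslait {PREP,CONJ}; 9:zovralm {CONJ}; 10:drous {ADJ}.
There are 32 candidate sequences in total.
The sequences that satisfy every rule: DET CONJ ADV PREP CONJ PREP ADV CONJ CONJ ADJ; DET CONJ ADV PREP CONJ CONJ ADV PREP CONJ ADJ; DET CONJ ADV PREP CONJ CONJ ADV CONJ CONJ ADJ.
Count = 3.

3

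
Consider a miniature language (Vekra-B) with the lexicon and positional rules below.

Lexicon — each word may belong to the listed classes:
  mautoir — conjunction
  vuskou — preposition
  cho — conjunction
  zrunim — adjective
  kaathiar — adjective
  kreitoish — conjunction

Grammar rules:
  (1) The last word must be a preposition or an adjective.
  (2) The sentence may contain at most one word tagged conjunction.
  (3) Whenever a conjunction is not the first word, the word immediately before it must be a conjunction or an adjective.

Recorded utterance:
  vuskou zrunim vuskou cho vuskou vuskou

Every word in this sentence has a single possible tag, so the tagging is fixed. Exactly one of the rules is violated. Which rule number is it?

Fixed tagging: preposition adjective preposition conjunction preposition preposition.
Applying the rules: R1 ok, R2 ok, R3 fails.
Only rule 3 fails.

3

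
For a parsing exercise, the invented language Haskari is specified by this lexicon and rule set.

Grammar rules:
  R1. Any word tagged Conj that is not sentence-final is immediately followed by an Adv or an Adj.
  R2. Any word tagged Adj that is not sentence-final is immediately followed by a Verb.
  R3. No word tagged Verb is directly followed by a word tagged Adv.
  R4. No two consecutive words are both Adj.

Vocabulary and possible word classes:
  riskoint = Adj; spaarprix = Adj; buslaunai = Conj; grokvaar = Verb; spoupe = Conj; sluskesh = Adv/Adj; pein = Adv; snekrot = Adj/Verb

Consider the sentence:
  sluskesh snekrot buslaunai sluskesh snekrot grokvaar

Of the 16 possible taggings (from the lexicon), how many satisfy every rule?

Candidates per position — 1:sluskesh {Adv,Adj}; 2:snekrot {Adj,Verb}; 3:buslaunai {Conj}; 4:sluskesh {Adv,Adj}; 5:snekrot {Adj,Verb}; 6:grokvaar {Verb}.
There are 16 candidate sequences in total.
Checking each against the rules leaves 6 sequences.
Count = 6.

6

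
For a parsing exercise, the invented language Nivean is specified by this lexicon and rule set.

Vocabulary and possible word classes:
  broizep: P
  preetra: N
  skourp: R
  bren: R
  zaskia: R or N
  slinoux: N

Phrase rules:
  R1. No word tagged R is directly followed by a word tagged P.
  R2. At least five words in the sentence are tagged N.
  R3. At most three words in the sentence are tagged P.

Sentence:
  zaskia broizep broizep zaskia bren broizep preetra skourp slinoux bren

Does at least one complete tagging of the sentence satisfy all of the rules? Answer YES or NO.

Candidates per position — 1:zaskia {R,N}; 2:broizep {P}; 3:broizep {P}; 4:zaskia {R,N}; 5:bren {R}; 6:broizep {P}; 7:preetra {N}; 8:skourp {R}; 9:slinoux {N}; 10:bren {R}.
Rule 1 cannot be satisfied by any choice of tags from the lexicon.
So there is no consistent tagging.

NO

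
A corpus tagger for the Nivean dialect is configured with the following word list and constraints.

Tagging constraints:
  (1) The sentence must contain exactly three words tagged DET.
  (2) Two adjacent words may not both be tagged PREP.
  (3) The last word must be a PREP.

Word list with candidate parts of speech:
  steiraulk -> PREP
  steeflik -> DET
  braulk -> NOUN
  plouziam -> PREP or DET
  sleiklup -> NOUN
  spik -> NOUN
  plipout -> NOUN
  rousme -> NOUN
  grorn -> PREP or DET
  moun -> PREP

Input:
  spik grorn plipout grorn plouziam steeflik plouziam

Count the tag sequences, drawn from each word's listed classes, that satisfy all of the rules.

Candidates per position — 1:spik {NOUN}; 2:grorn {PREP,DET}; 3:plipout {NOUN}; 4:grorn {PREP,DET}; 5:plouziam {PREP,DET}; 6:steeflik {DET}; 7:plouziam {PREP,DET}.
There are 16 candidate sequences in total.
The sequences that satisfy every rule: NOUN PREP NOUN DET DET DET PREP; NOUN DET NOUN PREP DET DET PREP; NOUN DET NOUN DET PREP DET PREP.
Count = 3.

3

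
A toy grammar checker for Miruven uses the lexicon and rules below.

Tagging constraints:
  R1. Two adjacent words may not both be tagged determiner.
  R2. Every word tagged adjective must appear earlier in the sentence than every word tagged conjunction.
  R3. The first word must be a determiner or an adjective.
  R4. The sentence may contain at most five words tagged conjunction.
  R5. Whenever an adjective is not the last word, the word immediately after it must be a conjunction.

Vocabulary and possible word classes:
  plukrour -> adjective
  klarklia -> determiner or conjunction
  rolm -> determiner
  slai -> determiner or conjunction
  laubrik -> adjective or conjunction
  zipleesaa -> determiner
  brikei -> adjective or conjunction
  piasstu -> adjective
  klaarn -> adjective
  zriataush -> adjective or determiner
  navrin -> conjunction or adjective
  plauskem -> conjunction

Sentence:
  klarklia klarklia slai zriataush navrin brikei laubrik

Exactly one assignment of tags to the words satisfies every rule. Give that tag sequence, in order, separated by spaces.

Candidates per position — 1:klarklia {determiner,conjunction}; 2:klarklia {determiner,conjunction}; 3:slai {determiner,conjunction}; 4:zriataush {adjective,determiner}; 5:navrin {conjunction,adjective}; 6:brikei {adjective,conjunction}; 7:laubrik {adjective,conjunction}.
Position 1: tagging it conjunction would leave rule 3 unsatisfiable, so it must be determiner.
Position 2: tagging it determiner would leave rule 1 unsatisfiable, so it must be conjunction.
Position 4: tagging it adjective would leave rule 2 unsatisfiable, so it must be determiner.
Position 5: tagging it adjective would leave rule 2 unsatisfiable, so it must be conjunction.
Position 6: tagging it adjective would leave rule 2 unsatisfiable, so it must be conjunction.
Position 7: tagging it adjective would leave rule 2 unsatisfiable, so it must be conjunction.
Position 3: tagging it determiner would leave rule 1 unsatisfiable, so it must be conjunction.
The unique satisfying tagging is: determiner conjunction conjunction determiner conjunction conjunction conjunction.
Checking: rule 1 holds; rule 2 holds; rule 3 holds; rule 4 holds; rule 5 holds.

determiner conjunction conjunction determiner conjunction conjunction conjunction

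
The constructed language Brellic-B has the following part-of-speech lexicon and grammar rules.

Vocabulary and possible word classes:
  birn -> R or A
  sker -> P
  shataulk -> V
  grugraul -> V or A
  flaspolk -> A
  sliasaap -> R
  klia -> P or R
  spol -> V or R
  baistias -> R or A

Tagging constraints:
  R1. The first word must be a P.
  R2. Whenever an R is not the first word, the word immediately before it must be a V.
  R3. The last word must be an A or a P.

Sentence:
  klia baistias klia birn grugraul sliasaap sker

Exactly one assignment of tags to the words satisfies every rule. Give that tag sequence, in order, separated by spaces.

P A P A V R P

Candidates per position — 1:klia {P,R}; 2:baistias {R,A}; 3:klia {P,R}; 4:birn {R,A}; 5:grugraul {V,A}; 6:sliasaap {R}; 7:sker {P}.
Position 1: R is ruled out by rule 1; that leaves P.
Position 2: R is ruled out by rule 2; that leaves A.
Position 3: R is ruled out by rule 2; that leaves P.
Position 4: R is ruled out by rule 2; that leaves A.
Position 5: A is ruled out by rule 2; that leaves V.
The only consistent sequence is: P A P A V R P.
Check: rule 1 satisfied; rule 2 satisfied; rule 3 satisfied.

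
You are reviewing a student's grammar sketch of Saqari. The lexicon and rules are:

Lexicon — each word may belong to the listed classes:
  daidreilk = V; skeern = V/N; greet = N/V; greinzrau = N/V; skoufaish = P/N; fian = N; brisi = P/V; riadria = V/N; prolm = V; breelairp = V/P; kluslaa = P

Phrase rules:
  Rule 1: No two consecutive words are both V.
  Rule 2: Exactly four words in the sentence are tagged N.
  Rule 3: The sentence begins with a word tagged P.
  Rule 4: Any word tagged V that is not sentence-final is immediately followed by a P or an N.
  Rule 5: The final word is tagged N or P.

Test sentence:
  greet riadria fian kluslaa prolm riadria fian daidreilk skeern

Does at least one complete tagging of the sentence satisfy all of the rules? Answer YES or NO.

NO

Candidates per position — 1:greet {N,V}; 2:riadria {V,N}; 3:fian {N}; 4:kluslaa {P}; 5:prolm {V}; 6:riadria {V,N}; 7:fian {N}; 8:daidreilk {V}; 9:skeern {V,N}.
Rule 3 cannot be satisfied by any choice of tags from the lexicon.
So there is no consistent tagging.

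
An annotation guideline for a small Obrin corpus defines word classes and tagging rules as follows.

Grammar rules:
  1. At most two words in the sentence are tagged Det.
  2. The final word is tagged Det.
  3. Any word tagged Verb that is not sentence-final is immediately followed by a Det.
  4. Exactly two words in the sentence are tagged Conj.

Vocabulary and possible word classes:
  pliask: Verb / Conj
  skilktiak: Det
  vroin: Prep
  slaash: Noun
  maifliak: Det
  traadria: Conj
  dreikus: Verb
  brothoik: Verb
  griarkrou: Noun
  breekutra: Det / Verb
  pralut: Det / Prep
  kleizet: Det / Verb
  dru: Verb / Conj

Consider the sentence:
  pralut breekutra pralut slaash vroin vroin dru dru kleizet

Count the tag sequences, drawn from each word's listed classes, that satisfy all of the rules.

Candidates per position — 1:pralut {Det,Prep}; 2:breekutra {Det,Verb}; 3:pralut {Det,Prep}; 4:slaash {Noun}; 5:vroin {Prep}; 6:vroin {Prep}; 7:dru {Verb,Conj}; 8:dru {Verb,Conj}; 9:kleizet {Det,Verb}.
There are 64 candidate sequences in total.
The sequences that satisfy every rule: Prep Det Prep Noun Prep Prep Conj Conj Det; Prep Verb Det Noun Prep Prep Conj Conj Det.
Count = 2.

2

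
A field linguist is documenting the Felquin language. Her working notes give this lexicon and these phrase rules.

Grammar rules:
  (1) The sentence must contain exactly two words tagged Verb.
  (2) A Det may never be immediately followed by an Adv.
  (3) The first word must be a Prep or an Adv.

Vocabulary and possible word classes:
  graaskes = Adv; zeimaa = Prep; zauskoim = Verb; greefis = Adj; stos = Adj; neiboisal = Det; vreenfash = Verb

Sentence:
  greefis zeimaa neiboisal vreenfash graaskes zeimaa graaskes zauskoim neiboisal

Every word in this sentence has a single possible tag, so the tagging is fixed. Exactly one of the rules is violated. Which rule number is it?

Fixed tagging: Adj Prep Det Verb Adv Prep Adv Verb Det.
Rule check: R1 ✓, R2 ✓, R3 ✗.
Only rule 3 fails.

3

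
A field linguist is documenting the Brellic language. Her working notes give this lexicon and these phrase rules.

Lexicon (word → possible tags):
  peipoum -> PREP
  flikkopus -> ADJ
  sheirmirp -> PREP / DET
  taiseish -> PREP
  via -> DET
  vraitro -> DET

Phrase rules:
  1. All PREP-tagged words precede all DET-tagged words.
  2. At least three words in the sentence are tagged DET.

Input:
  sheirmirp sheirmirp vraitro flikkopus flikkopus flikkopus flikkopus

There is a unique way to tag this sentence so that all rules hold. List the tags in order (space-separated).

DET DET DET ADJ ADJ ADJ ADJ

Candidates per position — 1:sheirmirp {PREP,DET}; 2:sheirmirp {PREP,DET}; 3:vraitro {DET}; 4:flikkopus {ADJ}; 5:flikkopus {ADJ}; 6:flikkopus {ADJ}; 7:flikkopus {ADJ}.
Position 1: PREP is ruled out by rule 2; that leaves DET.
Position 2: PREP is ruled out by rule 1; that leaves DET.
That leaves exactly one tagging: DET DET DET ADJ ADJ ADJ ADJ.
Rule-by-rule: rule 1 ✓; rule 2 ✓.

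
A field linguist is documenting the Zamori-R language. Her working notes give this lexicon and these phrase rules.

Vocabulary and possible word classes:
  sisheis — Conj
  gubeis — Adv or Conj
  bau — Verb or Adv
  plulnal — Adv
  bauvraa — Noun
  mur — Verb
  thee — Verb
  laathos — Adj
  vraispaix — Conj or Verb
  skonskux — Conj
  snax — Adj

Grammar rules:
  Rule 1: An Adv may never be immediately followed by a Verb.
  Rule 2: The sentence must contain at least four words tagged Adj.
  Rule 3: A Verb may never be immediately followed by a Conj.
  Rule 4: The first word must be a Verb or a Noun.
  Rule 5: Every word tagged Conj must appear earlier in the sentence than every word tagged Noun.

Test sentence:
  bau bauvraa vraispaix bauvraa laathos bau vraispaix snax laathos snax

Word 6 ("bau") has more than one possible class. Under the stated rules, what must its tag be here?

Candidates per position — 1:bau {Verb,Adv}; 2:bauvraa {Noun}; 3:vraispaix {Conj,Verb}; 4:bauvraa {Noun}; 5:laathos {Adj}; 6:bau {Verb,Adv}; 7:vraispaix {Conj,Verb}; 8:snax {Adj}; 9:laathos {Adj}; 10:snax {Adj}.
Word 1 cannot be Adv — rule 4 would then fail for every completion. It is Verb.
Word 3 cannot be Conj — rule 5 would then fail for every completion. It is Verb.
Word 7 cannot be Conj — rule 5 would then fail for every completion. It is Verb.
Word 6 cannot be Adv — rule 1 would then fail for every completion. It is Verb.
So the tagging must be: Verb Noun Verb Noun Adj Verb Verb Adj Adj Adj.
Verifying each rule — rule 1 ok; rule 2 ok; rule 3 ok; rule 4 ok; rule 5 ok.

Verb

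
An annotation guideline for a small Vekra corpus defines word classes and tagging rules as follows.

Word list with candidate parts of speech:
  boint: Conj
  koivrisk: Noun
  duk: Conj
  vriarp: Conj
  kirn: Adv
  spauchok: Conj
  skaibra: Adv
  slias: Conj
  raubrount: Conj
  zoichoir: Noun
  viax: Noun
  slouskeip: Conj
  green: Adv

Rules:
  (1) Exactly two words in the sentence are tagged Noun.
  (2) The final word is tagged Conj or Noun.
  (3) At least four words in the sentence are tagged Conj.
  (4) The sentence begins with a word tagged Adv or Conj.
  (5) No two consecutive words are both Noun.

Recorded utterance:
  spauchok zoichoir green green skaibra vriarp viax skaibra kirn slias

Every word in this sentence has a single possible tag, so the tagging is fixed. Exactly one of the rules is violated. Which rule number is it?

3

Fixed tagging: Conj Noun Adv Adv Adv Conj Noun Adv Adv Conj.
Applying the rules: R1 holds, R2 holds, R3 violated, R4 holds, R5 holds.
Only rule 3 fails.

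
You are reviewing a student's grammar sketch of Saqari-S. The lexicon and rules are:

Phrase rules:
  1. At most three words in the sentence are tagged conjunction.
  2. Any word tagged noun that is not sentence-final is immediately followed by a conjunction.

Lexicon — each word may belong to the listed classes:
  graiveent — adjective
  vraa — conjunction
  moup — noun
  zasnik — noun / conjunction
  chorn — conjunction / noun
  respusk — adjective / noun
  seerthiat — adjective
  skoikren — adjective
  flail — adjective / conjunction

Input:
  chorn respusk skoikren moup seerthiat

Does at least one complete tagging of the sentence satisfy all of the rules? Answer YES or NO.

Candidates per position — 1:chorn {conjunction,noun}; 2:respusk {adjective,noun}; 3:skoikren {adjective}; 4:moup {noun}; 5:seerthiat {adjective}.
Rule 2 cannot be satisfied by any choice of tags from the lexicon.
So there is no consistent tagging.

NO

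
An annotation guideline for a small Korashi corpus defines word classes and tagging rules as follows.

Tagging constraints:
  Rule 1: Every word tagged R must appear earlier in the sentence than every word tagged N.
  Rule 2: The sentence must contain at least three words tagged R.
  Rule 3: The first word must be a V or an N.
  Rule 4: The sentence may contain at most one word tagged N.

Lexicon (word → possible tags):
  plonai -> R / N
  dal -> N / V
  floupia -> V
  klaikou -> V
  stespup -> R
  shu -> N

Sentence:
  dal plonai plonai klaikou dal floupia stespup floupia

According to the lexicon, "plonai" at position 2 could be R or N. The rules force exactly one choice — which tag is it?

Candidates per position — 1:dal {N,V}; 2:plonai {R,N}; 3:plonai {R,N}; 4:klaikou {V}; 5:dal {N,V}; 6:floupia {V}; 7:stespup {R}; 8:floupia {V}.
Word 1 cannot be N — rule 1 would then fail for every completion. It is V.
Word 2 cannot be N — rule 1 would then fail for every completion. It is R.
Word 3 cannot be N — rule 1 would then fail for every completion. It is R.
Word 5 cannot be N — rule 1 would then fail for every completion. It is V.
The unique satisfying tagging is: V R R V V V R V.
Rule-by-rule: rule 1 ✓; rule 2 ✓; rule 3 ✓; rule 4 ✓.

R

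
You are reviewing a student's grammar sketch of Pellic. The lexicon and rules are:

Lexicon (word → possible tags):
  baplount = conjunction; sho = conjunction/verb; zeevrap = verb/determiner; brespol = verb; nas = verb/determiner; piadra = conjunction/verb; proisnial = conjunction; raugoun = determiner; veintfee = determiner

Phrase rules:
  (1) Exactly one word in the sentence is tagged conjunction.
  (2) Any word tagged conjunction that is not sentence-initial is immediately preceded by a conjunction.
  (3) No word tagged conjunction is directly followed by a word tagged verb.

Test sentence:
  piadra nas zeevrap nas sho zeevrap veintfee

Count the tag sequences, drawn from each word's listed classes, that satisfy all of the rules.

Candidates per position — 1:piadra {conjunction,verb}; 2:nas {verb,determiner}; 3:zeevrap {verb,determiner}; 4:nas {verb,determiner}; 5:sho {conjunction,verb}; 6:zeevrap {verb,determiner}; 7:veintfee {determiner}.
There are 64 candidate sequences in total.
Checking each against the rules leaves 8 sequences.
Count = 8.

8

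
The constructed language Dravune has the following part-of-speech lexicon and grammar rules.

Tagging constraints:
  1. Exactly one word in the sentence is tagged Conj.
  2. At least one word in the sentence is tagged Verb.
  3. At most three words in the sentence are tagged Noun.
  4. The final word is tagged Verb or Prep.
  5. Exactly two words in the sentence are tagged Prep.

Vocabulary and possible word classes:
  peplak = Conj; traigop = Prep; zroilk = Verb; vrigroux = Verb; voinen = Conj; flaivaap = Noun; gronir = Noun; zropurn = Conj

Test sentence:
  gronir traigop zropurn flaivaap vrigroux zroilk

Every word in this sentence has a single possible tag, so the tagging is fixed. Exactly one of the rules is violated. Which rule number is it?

Fixed tagging: Noun Prep Conj Noun Verb Verb.
Rule check: R1 ✓, R2 ✓, R3 ✓, R4 ✓, R5 ✗.
Only rule 5 fails.

5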